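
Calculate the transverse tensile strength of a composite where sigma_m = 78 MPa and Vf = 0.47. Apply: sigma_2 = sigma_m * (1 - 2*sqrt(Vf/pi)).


factor = 1 - 2*sqrt(0.47/pi) = 0.2264
sigma_2 = 78 * 0.2264 = 17.66 MPa

17.66 MPa


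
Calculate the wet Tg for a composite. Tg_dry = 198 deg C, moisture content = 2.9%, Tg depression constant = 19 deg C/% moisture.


Tg_wet = Tg_dry - k*moisture = 198 - 19*2.9 = 142.9 deg C

142.9 deg C


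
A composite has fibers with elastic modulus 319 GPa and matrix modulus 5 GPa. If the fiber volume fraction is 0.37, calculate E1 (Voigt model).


E1 = Ef*Vf + Em*(1-Vf) = 319*0.37 + 5*0.63 = 121.18 GPa

121.18 GPa


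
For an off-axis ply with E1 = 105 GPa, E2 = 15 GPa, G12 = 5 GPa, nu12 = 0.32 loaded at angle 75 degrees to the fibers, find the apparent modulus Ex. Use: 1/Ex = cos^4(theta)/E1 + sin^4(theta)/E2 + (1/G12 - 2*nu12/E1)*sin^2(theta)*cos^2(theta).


cos^4(75) = 0.004487, sin^4(75) = 0.870513, sin^2(75)*cos^2(75) = 0.0625
1/G12 - 2*nu12/E1 = 1/5 - 2*0.32/105 = 0.193905 GPa^-1
1/Ex = 0.004487/105 + 0.870513/15 + 0.193905*0.0625 = 0.070196 GPa^-1
Ex = 14.25 GPa

14.25 GPa


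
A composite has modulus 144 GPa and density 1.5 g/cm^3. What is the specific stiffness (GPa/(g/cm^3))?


Specific stiffness = E/rho = 144/1.5 = 96.0 GPa/(g/cm^3)

96.0 GPa/(g/cm^3)


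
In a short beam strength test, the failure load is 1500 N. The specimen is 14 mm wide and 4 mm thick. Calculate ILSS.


ILSS = 3F/(4bh) = 3*1500/(4*14*4) = 20.09 MPa

20.09 MPa


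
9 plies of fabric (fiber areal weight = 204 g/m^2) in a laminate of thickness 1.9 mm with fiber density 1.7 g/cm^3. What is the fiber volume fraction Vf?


Vf = n * FAW / (rho_f * h * 1000) = 9 * 204 / (1.7 * 1.9 * 1000) = 0.5684

0.5684


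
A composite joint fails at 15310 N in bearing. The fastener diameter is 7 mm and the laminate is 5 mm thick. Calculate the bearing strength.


sigma_br = F/(d*h) = 15310/(7*5) = 437.4 MPa

437.4 MPa


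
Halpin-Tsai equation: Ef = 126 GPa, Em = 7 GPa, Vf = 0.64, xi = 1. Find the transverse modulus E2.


eta = (Ef/Em - 1)/(Ef/Em + xi) = (18.0 - 1)/(18.0 + 1) = 0.8947
E2 = Em*(1+xi*eta*Vf)/(1-eta*Vf) = 25.76 GPa

25.76 GPa


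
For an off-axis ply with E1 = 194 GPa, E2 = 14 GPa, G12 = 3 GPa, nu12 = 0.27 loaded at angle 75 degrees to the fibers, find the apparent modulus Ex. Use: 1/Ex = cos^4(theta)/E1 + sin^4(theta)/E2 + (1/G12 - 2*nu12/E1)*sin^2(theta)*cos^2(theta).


cos^4(75) = 0.004487, sin^4(75) = 0.870513, sin^2(75)*cos^2(75) = 0.0625
1/G12 - 2*nu12/E1 = 1/3 - 2*0.27/194 = 0.33055 GPa^-1
1/Ex = 0.004487/194 + 0.870513/14 + 0.33055*0.0625 = 0.082862 GPa^-1
Ex = 12.07 GPa

12.07 GPa


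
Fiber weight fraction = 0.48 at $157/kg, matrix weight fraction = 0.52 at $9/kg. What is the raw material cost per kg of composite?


Cost = cost_f*Wf + cost_m*Wm = 157*0.48 + 9*0.52 = $80.04/kg

$80.04/kg


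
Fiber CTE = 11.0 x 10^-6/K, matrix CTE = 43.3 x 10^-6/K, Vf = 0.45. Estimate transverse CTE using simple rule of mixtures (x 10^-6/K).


alpha_2 = alpha_f*Vf + alpha_m*(1-Vf) = 11.0*0.45 + 43.3*0.55 = 28.8 x 10^-6/K

28.8 x 10^-6/K


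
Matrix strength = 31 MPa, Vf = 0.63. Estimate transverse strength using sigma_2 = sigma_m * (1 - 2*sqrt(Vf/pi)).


factor = 1 - 2*sqrt(0.63/pi) = 0.1044
sigma_2 = 31 * 0.1044 = 3.24 MPa

3.24 MPa


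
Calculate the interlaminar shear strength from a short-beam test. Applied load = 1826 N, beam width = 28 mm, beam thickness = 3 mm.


ILSS = 3F/(4bh) = 3*1826/(4*28*3) = 16.3 MPa

16.3 MPa


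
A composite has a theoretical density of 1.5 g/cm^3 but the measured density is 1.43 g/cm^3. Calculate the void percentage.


Void% = (rho_theo - rho_actual)/rho_theo * 100 = (1.5 - 1.43)/1.5 * 100 = 4.67%

4.67%


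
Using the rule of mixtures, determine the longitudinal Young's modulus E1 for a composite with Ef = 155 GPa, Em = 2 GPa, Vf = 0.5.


E1 = Ef*Vf + Em*(1-Vf) = 155*0.5 + 2*0.5 = 78.5 GPa

78.5 GPa


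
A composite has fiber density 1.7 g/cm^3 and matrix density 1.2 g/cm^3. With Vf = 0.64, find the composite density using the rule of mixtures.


rho_c = rho_f*Vf + rho_m*(1-Vf) = 1.7*0.64 + 1.2*0.36 = 1.52 g/cm^3

1.52 g/cm^3


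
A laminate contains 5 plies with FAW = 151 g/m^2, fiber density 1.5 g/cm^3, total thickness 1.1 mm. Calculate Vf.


Vf = n * FAW / (rho_f * h * 1000) = 5 * 151 / (1.5 * 1.1 * 1000) = 0.4576

0.4576


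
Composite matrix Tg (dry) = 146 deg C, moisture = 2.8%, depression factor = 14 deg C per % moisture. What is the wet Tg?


Tg_wet = Tg_dry - k*moisture = 146 - 14*2.8 = 106.8 deg C

106.8 deg C


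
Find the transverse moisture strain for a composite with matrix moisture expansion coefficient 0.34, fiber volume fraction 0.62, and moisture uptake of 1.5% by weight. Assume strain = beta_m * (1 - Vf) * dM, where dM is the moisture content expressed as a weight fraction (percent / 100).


dM = 1.5/100 = 0.015
strain = beta_m * (1-Vf) * dM = 0.34 * 0.38 * 0.015 = 0.001938

0.001938


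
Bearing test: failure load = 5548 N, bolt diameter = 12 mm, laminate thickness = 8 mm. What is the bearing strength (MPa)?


sigma_br = F/(d*h) = 5548/(12*8) = 57.8 MPa

57.8 MPa


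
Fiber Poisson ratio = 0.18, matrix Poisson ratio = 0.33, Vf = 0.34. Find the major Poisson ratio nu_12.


nu_12 = nu_f*Vf + nu_m*(1-Vf) = 0.18*0.34 + 0.33*0.66 = 0.279

0.279


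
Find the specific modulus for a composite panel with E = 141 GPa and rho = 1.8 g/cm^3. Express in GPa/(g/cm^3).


Specific stiffness = E/rho = 141/1.8 = 78.3 GPa/(g/cm^3)

78.3 GPa/(g/cm^3)


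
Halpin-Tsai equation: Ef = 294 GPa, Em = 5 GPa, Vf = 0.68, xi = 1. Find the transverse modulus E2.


eta = (Ef/Em - 1)/(Ef/Em + xi) = (58.8 - 1)/(58.8 + 1) = 0.9666
E2 = Em*(1+xi*eta*Vf)/(1-eta*Vf) = 24.18 GPa

24.18 GPa


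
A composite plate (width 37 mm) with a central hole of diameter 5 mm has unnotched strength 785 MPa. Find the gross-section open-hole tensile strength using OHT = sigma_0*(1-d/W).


OHT = sigma_0*(1-d/W) = 785*(1-5/37) = 678.9 MPa

678.9 MPa


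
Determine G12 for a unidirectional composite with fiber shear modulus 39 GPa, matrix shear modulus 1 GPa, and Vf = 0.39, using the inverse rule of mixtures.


1/G12 = Vf/Gf + (1-Vf)/Gm = 0.39/39 + 0.61/1
G12 = 1.61 GPa

1.61 GPa


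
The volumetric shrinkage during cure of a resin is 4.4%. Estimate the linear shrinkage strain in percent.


Linear shrinkage ≈ vol_shrink/3 = 4.4/3 = 1.467%

1.467%


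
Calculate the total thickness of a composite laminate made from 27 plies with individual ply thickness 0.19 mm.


h = n * t_ply = 27 * 0.19 = 5.13 mm

5.13 mm


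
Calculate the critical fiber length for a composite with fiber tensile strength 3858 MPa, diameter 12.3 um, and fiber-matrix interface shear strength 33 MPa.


Lc = sigma_f * d / (2 * tau_i) = 3858 * 12.3 / (2 * 33) = 719.0 um

719.0 um


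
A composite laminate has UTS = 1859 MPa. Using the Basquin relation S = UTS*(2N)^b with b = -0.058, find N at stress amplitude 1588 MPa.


N = 0.5 * (S/UTS)^(1/b) = 0.5 * (1588/1859)^(1/-0.058) = 7.5645 cycles

7.5645 cycles


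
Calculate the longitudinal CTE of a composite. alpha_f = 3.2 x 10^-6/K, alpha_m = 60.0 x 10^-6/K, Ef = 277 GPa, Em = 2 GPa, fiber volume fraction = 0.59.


E1 = Ef*Vf + Em*(1-Vf) = 164.25
alpha_1 = (alpha_f*Ef*Vf + alpha_m*Em*(1-Vf))/E1 = 3.48 x 10^-6/K

3.48 x 10^-6/K


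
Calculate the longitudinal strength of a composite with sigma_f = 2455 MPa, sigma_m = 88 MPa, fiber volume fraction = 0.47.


sigma_1 = sigma_f*Vf + sigma_m*(1-Vf) = 2455*0.47 + 88*0.53 = 1200.5 MPa

1200.5 MPa


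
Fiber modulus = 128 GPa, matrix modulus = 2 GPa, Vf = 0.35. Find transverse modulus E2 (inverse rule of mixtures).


1/E2 = Vf/Ef + (1-Vf)/Em = 0.35/128 + 0.65/2
E2 = 3.05 GPa

3.05 GPa


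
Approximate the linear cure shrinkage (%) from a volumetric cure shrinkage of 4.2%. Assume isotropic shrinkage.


Linear shrinkage ≈ vol_shrink/3 = 4.2/3 = 1.4%

1.4%


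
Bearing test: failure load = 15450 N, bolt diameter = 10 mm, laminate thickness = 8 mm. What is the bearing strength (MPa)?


sigma_br = F/(d*h) = 15450/(10*8) = 193.1 MPa

193.1 MPa


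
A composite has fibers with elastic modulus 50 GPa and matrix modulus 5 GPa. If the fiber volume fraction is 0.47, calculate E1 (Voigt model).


E1 = Ef*Vf + Em*(1-Vf) = 50*0.47 + 5*0.53 = 26.15 GPa

26.15 GPa


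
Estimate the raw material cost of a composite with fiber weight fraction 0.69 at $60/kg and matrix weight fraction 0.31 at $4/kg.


Cost = cost_f*Wf + cost_m*Wm = 60*0.69 + 4*0.31 = $42.64/kg

$42.64/kg


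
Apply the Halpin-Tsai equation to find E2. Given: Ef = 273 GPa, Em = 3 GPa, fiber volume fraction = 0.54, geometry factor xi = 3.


eta = (Ef/Em - 1)/(Ef/Em + xi) = (91.0 - 1)/(91.0 + 3) = 0.9574
E2 = Em*(1+xi*eta*Vf)/(1-eta*Vf) = 15.85 GPa

15.85 GPa


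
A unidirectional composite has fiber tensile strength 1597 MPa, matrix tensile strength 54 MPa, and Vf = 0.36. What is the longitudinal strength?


sigma_1 = sigma_f*Vf + sigma_m*(1-Vf) = 1597*0.36 + 54*0.64 = 609.5 MPa

609.5 MPa


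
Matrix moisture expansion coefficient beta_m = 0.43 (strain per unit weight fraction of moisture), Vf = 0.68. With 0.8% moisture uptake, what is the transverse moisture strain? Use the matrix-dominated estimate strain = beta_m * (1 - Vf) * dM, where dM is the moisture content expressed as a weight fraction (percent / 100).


dM = 0.8/100 = 0.008
strain = beta_m * (1-Vf) * dM = 0.43 * 0.32 * 0.008 = 0.0011008

0.0011008


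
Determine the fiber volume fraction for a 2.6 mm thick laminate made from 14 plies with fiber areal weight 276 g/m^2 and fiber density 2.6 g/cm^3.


Vf = n * FAW / (rho_f * h * 1000) = 14 * 276 / (2.6 * 2.6 * 1000) = 0.5716

0.5716


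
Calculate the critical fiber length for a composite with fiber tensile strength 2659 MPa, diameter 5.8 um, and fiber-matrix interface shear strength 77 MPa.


Lc = sigma_f * d / (2 * tau_i) = 2659 * 5.8 / (2 * 77) = 100.1 um

100.1 um


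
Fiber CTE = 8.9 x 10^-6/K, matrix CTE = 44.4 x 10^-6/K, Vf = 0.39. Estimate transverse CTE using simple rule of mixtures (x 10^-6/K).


alpha_2 = alpha_f*Vf + alpha_m*(1-Vf) = 8.9*0.39 + 44.4*0.61 = 30.6 x 10^-6/K

30.6 x 10^-6/K


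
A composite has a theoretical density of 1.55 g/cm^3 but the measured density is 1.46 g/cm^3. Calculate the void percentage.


Void% = (rho_theo - rho_actual)/rho_theo * 100 = (1.55 - 1.46)/1.55 * 100 = 5.81%

5.81%


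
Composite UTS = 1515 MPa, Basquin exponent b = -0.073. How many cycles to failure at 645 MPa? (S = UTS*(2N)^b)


N = 0.5 * (S/UTS)^(1/b) = 0.5 * (645/1515)^(1/-0.073) = 60137.7210 cycles

60137.7210 cycles


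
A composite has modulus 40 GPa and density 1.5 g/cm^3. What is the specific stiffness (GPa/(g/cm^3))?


Specific stiffness = E/rho = 40/1.5 = 26.7 GPa/(g/cm^3)

26.7 GPa/(g/cm^3)


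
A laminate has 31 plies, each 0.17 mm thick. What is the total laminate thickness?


h = n * t_ply = 31 * 0.17 = 5.27 mm

5.27 mm


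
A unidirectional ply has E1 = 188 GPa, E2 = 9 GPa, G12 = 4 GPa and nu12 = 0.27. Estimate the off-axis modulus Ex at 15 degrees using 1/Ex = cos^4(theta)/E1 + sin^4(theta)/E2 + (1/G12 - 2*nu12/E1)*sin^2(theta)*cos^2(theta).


cos^4(15) = 0.870513, sin^4(15) = 0.004487, sin^2(15)*cos^2(15) = 0.0625
1/G12 - 2*nu12/E1 = 1/4 - 2*0.27/188 = 0.247128 GPa^-1
1/Ex = 0.870513/188 + 0.004487/9 + 0.247128*0.0625 = 0.0205745 GPa^-1
Ex = 48.6 GPa

48.6 GPa


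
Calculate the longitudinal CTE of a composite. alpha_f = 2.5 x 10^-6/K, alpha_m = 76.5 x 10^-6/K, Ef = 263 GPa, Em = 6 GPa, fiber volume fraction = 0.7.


E1 = Ef*Vf + Em*(1-Vf) = 185.9
alpha_1 = (alpha_f*Ef*Vf + alpha_m*Em*(1-Vf))/E1 = 3.22 x 10^-6/K

3.22 x 10^-6/K


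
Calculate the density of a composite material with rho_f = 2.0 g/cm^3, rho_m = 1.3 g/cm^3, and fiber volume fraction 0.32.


rho_c = rho_f*Vf + rho_m*(1-Vf) = 2.0*0.32 + 1.3*0.68 = 1.524 g/cm^3

1.524 g/cm^3


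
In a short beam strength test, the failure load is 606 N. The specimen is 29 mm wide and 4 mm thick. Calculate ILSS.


ILSS = 3F/(4bh) = 3*606/(4*29*4) = 3.92 MPa

3.92 MPa


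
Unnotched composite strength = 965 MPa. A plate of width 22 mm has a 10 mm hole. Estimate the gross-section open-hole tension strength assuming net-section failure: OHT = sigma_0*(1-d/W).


OHT = sigma_0*(1-d/W) = 965*(1-10/22) = 526.4 MPa

526.4 MPa


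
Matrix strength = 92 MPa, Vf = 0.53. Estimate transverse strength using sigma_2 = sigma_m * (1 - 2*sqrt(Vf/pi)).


factor = 1 - 2*sqrt(0.53/pi) = 0.1785
sigma_2 = 92 * 0.1785 = 16.42 MPa

16.42 MPa


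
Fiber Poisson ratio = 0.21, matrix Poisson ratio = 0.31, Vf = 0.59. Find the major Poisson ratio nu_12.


nu_12 = nu_f*Vf + nu_m*(1-Vf) = 0.21*0.59 + 0.31*0.41 = 0.251

0.251


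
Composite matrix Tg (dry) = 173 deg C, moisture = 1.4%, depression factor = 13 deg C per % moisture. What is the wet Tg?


Tg_wet = Tg_dry - k*moisture = 173 - 13*1.4 = 154.8 deg C

154.8 deg C


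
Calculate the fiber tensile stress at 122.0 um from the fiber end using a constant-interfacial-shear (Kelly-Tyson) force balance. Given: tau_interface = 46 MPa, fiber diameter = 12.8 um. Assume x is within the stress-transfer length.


Force balance: sigma_f * (pi*d^2/4) = tau * (pi*d) * x  ->  sigma_f = 4 * tau * x / d
sigma_f = 4 * 46 * 122.0 / 12.8 = 1753.8 MPa

1753.8 MPa


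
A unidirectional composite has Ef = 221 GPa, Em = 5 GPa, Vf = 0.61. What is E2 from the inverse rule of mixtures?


1/E2 = Vf/Ef + (1-Vf)/Em = 0.61/221 + 0.39/5
E2 = 12.38 GPa

12.38 GPa


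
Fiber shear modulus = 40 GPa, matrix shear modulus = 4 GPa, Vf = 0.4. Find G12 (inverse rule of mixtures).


1/G12 = Vf/Gf + (1-Vf)/Gm = 0.4/40 + 0.6/4
G12 = 6.25 GPa

6.25 GPa


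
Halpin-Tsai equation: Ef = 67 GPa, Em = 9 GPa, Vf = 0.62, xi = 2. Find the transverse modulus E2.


eta = (Ef/Em - 1)/(Ef/Em + xi) = (7.4444 - 1)/(7.4444 + 2) = 0.6824
E2 = Em*(1+xi*eta*Vf)/(1-eta*Vf) = 28.8 GPa

28.8 GPa


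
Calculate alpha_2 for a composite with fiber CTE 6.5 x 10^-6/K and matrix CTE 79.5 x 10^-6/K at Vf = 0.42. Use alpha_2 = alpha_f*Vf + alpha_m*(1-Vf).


alpha_2 = alpha_f*Vf + alpha_m*(1-Vf) = 6.5*0.42 + 79.5*0.58 = 48.8 x 10^-6/K

48.8 x 10^-6/K


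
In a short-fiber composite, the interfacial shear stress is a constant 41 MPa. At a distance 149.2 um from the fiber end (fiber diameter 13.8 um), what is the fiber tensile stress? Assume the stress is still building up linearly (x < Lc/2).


Force balance: sigma_f * (pi*d^2/4) = tau * (pi*d) * x  ->  sigma_f = 4 * tau * x / d
sigma_f = 4 * 41 * 149.2 / 13.8 = 1773.1 MPa

1773.1 MPa


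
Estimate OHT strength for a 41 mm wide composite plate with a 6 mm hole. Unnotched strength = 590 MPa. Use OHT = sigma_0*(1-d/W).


OHT = sigma_0*(1-d/W) = 590*(1-6/41) = 503.7 MPa

503.7 MPa


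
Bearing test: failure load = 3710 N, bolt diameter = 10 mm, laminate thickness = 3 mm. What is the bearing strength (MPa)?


sigma_br = F/(d*h) = 3710/(10*3) = 123.7 MPa

123.7 MPa


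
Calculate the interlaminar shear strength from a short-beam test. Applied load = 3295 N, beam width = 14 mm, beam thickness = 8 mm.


ILSS = 3F/(4bh) = 3*3295/(4*14*8) = 22.06 MPa

22.06 MPa


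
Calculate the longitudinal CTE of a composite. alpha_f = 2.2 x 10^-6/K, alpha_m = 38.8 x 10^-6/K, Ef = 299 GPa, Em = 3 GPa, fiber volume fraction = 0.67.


E1 = Ef*Vf + Em*(1-Vf) = 201.32
alpha_1 = (alpha_f*Ef*Vf + alpha_m*Em*(1-Vf))/E1 = 2.38 x 10^-6/K

2.38 x 10^-6/K


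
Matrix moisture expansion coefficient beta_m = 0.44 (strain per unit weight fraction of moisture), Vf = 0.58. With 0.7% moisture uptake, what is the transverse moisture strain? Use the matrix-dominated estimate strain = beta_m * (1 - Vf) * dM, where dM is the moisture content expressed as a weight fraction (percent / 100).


dM = 0.7/100 = 0.007
strain = beta_m * (1-Vf) * dM = 0.44 * 0.42 * 0.007 = 0.0012936

0.0012936


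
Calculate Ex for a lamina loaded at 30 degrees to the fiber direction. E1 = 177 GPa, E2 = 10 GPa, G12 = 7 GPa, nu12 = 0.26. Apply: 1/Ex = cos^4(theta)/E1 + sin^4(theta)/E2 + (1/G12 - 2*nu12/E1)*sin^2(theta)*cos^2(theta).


cos^4(30) = 0.5625, sin^4(30) = 0.0625, sin^2(30)*cos^2(30) = 0.1875
1/G12 - 2*nu12/E1 = 1/7 - 2*0.26/177 = 0.139919 GPa^-1
1/Ex = 0.5625/177 + 0.0625/10 + 0.139919*0.1875 = 0.0356628 GPa^-1
Ex = 28.04 GPa

28.04 GPa


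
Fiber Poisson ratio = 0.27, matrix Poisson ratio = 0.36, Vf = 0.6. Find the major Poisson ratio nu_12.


nu_12 = nu_f*Vf + nu_m*(1-Vf) = 0.27*0.6 + 0.36*0.4 = 0.306

0.306


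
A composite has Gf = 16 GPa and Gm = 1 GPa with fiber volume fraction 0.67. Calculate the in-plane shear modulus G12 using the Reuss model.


1/G12 = Vf/Gf + (1-Vf)/Gm = 0.67/16 + 0.33/1
G12 = 2.69 GPa

2.69 GPa


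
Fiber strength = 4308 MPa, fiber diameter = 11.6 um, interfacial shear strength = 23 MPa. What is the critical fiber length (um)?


Lc = sigma_f * d / (2 * tau_i) = 4308 * 11.6 / (2 * 23) = 1086.4 um

1086.4 um


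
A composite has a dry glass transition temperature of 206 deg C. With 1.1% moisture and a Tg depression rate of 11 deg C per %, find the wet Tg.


Tg_wet = Tg_dry - k*moisture = 206 - 11*1.1 = 193.9 deg C

193.9 deg C


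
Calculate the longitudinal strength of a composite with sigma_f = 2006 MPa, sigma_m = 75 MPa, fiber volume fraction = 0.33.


sigma_1 = sigma_f*Vf + sigma_m*(1-Vf) = 2006*0.33 + 75*0.67 = 712.2 MPa

712.2 MPa


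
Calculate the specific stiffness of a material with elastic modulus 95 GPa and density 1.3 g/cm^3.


Specific stiffness = E/rho = 95/1.3 = 73.1 GPa/(g/cm^3)

73.1 GPa/(g/cm^3)


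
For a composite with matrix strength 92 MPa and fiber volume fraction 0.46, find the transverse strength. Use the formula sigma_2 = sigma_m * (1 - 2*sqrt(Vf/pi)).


factor = 1 - 2*sqrt(0.46/pi) = 0.2347
sigma_2 = 92 * 0.2347 = 21.59 MPa

21.59 MPa


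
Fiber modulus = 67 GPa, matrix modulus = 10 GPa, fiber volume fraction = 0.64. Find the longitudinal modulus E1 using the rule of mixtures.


E1 = Ef*Vf + Em*(1-Vf) = 67*0.64 + 10*0.36 = 46.48 GPa

46.48 GPa


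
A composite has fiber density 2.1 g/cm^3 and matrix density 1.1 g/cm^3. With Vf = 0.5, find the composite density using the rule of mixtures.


rho_c = rho_f*Vf + rho_m*(1-Vf) = 2.1*0.5 + 1.1*0.5 = 1.6 g/cm^3

1.6 g/cm^3


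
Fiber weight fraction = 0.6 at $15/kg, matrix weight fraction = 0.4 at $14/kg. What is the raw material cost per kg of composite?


Cost = cost_f*Wf + cost_m*Wm = 15*0.6 + 14*0.4 = $14.6/kg

$14.6/kg


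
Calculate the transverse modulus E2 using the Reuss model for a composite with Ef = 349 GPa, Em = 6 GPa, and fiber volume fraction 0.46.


1/E2 = Vf/Ef + (1-Vf)/Em = 0.46/349 + 0.54/6
E2 = 10.95 GPa

10.95 GPa


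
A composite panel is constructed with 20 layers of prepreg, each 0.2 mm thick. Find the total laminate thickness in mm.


h = n * t_ply = 20 * 0.2 = 4.0 mm

4.0 mm


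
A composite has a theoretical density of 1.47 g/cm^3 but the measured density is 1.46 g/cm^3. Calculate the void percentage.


Void% = (rho_theo - rho_actual)/rho_theo * 100 = (1.47 - 1.46)/1.47 * 100 = 0.68%

0.68%


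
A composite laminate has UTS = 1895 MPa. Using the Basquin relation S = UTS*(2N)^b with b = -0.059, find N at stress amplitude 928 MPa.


N = 0.5 * (S/UTS)^(1/b) = 0.5 * (928/1895)^(1/-0.059) = 90000.5630 cycles

90000.5630 cycles


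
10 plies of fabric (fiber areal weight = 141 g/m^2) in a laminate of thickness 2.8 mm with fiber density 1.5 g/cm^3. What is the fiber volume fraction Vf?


Vf = n * FAW / (rho_f * h * 1000) = 10 * 141 / (1.5 * 2.8 * 1000) = 0.3357

0.3357


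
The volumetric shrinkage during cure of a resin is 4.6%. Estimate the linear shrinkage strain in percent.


Linear shrinkage ≈ vol_shrink/3 = 4.6/3 = 1.533%

1.533%


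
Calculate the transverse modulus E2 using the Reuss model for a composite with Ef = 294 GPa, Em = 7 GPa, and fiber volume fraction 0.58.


1/E2 = Vf/Ef + (1-Vf)/Em = 0.58/294 + 0.42/7
E2 = 16.14 GPa

16.14 GPa


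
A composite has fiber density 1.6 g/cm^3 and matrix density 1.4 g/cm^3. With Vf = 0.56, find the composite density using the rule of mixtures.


rho_c = rho_f*Vf + rho_m*(1-Vf) = 1.6*0.56 + 1.4*0.44 = 1.512 g/cm^3

1.512 g/cm^3


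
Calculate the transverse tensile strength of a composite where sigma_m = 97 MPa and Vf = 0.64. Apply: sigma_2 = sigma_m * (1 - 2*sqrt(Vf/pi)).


factor = 1 - 2*sqrt(0.64/pi) = 0.0973
sigma_2 = 97 * 0.0973 = 9.44 MPa

9.44 MPa


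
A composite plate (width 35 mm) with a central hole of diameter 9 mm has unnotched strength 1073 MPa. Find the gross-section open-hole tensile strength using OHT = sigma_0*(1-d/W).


OHT = sigma_0*(1-d/W) = 1073*(1-9/35) = 797.1 MPa

797.1 MPa


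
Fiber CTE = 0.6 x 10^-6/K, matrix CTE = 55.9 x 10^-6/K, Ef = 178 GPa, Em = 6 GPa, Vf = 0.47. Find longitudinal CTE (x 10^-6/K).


E1 = Ef*Vf + Em*(1-Vf) = 86.84
alpha_1 = (alpha_f*Ef*Vf + alpha_m*Em*(1-Vf))/E1 = 2.63 x 10^-6/K

2.63 x 10^-6/K


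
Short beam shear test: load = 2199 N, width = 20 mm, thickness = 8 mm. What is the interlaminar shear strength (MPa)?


ILSS = 3F/(4bh) = 3*2199/(4*20*8) = 10.31 MPa

10.31 MPa


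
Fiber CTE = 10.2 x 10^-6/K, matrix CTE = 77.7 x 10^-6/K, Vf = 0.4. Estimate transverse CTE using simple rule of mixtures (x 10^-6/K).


alpha_2 = alpha_f*Vf + alpha_m*(1-Vf) = 10.2*0.4 + 77.7*0.6 = 50.7 x 10^-6/K

50.7 x 10^-6/K


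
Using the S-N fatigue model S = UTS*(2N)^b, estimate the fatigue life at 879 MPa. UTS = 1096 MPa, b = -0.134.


N = 0.5 * (S/UTS)^(1/b) = 0.5 * (879/1096)^(1/-0.134) = 2.5945 cycles

2.5945 cycles


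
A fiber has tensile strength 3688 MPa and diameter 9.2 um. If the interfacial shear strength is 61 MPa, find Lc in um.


Lc = sigma_f * d / (2 * tau_i) = 3688 * 9.2 / (2 * 61) = 278.1 um

278.1 um


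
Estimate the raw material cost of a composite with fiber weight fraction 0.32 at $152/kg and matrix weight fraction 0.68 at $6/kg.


Cost = cost_f*Wf + cost_m*Wm = 152*0.32 + 6*0.68 = $52.72/kg

$52.72/kg


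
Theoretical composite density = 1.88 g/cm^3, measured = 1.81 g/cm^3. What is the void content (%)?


Void% = (rho_theo - rho_actual)/rho_theo * 100 = (1.88 - 1.81)/1.88 * 100 = 3.72%

3.72%


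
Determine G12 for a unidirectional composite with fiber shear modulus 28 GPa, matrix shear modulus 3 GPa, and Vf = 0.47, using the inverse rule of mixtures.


1/G12 = Vf/Gf + (1-Vf)/Gm = 0.47/28 + 0.53/3
G12 = 5.17 GPa

5.17 GPa


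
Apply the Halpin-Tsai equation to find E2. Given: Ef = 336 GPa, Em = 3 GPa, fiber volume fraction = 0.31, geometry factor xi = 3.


eta = (Ef/Em - 1)/(Ef/Em + xi) = (112.0 - 1)/(112.0 + 3) = 0.9652
E2 = Em*(1+xi*eta*Vf)/(1-eta*Vf) = 8.12 GPa

8.12 GPa


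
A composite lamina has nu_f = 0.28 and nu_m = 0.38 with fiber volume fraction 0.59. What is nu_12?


nu_12 = nu_f*Vf + nu_m*(1-Vf) = 0.28*0.59 + 0.38*0.41 = 0.321

0.321


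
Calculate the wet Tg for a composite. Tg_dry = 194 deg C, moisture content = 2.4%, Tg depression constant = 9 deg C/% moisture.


Tg_wet = Tg_dry - k*moisture = 194 - 9*2.4 = 172.4 deg C

172.4 deg C


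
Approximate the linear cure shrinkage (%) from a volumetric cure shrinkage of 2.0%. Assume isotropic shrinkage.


Linear shrinkage ≈ vol_shrink/3 = 2.0/3 = 0.667%

0.667%


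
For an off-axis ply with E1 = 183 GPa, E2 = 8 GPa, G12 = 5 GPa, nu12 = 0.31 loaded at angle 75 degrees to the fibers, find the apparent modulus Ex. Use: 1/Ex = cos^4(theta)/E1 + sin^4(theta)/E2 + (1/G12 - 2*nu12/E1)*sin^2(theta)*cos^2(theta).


cos^4(75) = 0.004487, sin^4(75) = 0.870513, sin^2(75)*cos^2(75) = 0.0625
1/G12 - 2*nu12/E1 = 1/5 - 2*0.31/183 = 0.196612 GPa^-1
1/Ex = 0.004487/183 + 0.870513/8 + 0.196612*0.0625 = 0.1211269 GPa^-1
Ex = 8.26 GPa

8.26 GPa


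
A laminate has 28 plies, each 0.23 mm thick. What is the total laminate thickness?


h = n * t_ply = 28 * 0.23 = 6.44 mm

6.44 mm


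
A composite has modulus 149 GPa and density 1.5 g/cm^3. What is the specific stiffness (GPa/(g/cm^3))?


Specific stiffness = E/rho = 149/1.5 = 99.3 GPa/(g/cm^3)

99.3 GPa/(g/cm^3)


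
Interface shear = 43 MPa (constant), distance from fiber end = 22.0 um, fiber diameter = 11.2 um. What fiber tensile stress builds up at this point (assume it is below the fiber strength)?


Force balance: sigma_f * (pi*d^2/4) = tau * (pi*d) * x  ->  sigma_f = 4 * tau * x / d
sigma_f = 4 * 43 * 22.0 / 11.2 = 337.9 MPa

337.9 MPa


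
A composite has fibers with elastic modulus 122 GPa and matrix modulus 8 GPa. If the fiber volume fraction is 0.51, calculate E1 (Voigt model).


E1 = Ef*Vf + Em*(1-Vf) = 122*0.51 + 8*0.49 = 66.14 GPa

66.14 GPa


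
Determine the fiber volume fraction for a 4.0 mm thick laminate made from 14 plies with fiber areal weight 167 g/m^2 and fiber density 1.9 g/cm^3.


Vf = n * FAW / (rho_f * h * 1000) = 14 * 167 / (1.9 * 4.0 * 1000) = 0.3076

0.3076


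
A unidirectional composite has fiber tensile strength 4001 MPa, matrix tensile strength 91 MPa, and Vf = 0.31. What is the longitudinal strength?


sigma_1 = sigma_f*Vf + sigma_m*(1-Vf) = 4001*0.31 + 91*0.69 = 1303.1 MPa

1303.1 MPa


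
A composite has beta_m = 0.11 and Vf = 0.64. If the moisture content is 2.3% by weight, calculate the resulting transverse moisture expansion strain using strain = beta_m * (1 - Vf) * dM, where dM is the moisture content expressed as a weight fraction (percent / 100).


dM = 2.3/100 = 0.023
strain = beta_m * (1-Vf) * dM = 0.11 * 0.36 * 0.023 = 0.0009108

0.0009108


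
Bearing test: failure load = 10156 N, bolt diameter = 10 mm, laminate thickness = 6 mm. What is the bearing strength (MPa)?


sigma_br = F/(d*h) = 10156/(10*6) = 169.3 MPa

169.3 MPa


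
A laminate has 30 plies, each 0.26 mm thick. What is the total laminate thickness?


h = n * t_ply = 30 * 0.26 = 7.8 mm

7.8 mm


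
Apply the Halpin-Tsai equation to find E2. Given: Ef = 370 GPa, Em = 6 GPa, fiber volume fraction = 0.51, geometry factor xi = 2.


eta = (Ef/Em - 1)/(Ef/Em + xi) = (61.6667 - 1)/(61.6667 + 2) = 0.9529
E2 = Em*(1+xi*eta*Vf)/(1-eta*Vf) = 23.02 GPa

23.02 GPa


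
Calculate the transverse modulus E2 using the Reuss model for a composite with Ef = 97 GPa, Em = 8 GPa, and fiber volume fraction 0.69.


1/E2 = Vf/Ef + (1-Vf)/Em = 0.69/97 + 0.31/8
E2 = 21.8 GPa

21.8 GPa


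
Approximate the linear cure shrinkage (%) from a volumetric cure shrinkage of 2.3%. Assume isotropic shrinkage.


Linear shrinkage ≈ vol_shrink/3 = 2.3/3 = 0.767%

0.767%


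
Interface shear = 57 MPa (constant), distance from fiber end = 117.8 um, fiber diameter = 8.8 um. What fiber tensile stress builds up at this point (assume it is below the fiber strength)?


Force balance: sigma_f * (pi*d^2/4) = tau * (pi*d) * x  ->  sigma_f = 4 * tau * x / d
sigma_f = 4 * 57 * 117.8 / 8.8 = 3052.1 MPa

3052.1 MPa


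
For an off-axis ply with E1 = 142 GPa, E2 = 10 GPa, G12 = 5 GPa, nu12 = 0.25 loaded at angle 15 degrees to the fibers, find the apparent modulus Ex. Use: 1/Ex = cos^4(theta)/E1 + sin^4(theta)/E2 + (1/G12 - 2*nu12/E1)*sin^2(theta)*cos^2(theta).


cos^4(15) = 0.870513, sin^4(15) = 0.004487, sin^2(15)*cos^2(15) = 0.0625
1/G12 - 2*nu12/E1 = 1/5 - 2*0.25/142 = 0.196479 GPa^-1
1/Ex = 0.870513/142 + 0.004487/10 + 0.196479*0.0625 = 0.018859 GPa^-1
Ex = 53.02 GPa

53.02 GPa


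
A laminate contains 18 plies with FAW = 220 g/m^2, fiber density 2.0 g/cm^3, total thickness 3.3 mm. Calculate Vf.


Vf = n * FAW / (rho_f * h * 1000) = 18 * 220 / (2.0 * 3.3 * 1000) = 0.6

0.6


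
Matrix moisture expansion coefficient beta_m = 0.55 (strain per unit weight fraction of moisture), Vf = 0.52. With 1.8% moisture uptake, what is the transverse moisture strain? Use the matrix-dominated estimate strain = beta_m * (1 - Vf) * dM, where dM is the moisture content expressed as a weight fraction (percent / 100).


dM = 1.8/100 = 0.018
strain = beta_m * (1-Vf) * dM = 0.55 * 0.48 * 0.018 = 0.004752

0.004752


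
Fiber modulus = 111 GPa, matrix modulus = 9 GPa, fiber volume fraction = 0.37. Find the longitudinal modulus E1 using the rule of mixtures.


E1 = Ef*Vf + Em*(1-Vf) = 111*0.37 + 9*0.63 = 46.74 GPa

46.74 GPa


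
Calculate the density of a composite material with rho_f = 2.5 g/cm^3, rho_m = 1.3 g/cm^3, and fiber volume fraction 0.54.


rho_c = rho_f*Vf + rho_m*(1-Vf) = 2.5*0.54 + 1.3*0.46 = 1.948 g/cm^3

1.948 g/cm^3


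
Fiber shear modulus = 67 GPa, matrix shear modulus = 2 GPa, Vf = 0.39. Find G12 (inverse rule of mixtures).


1/G12 = Vf/Gf + (1-Vf)/Gm = 0.39/67 + 0.61/2
G12 = 3.22 GPa

3.22 GPa


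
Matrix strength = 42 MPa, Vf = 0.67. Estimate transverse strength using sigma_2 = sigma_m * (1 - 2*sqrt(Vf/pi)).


factor = 1 - 2*sqrt(0.67/pi) = 0.0764
sigma_2 = 42 * 0.0764 = 3.21 MPa

3.21 MPa


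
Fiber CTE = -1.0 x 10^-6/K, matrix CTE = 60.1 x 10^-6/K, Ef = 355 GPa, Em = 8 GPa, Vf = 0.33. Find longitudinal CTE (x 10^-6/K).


E1 = Ef*Vf + Em*(1-Vf) = 122.51
alpha_1 = (alpha_f*Ef*Vf + alpha_m*Em*(1-Vf))/E1 = 1.67 x 10^-6/K

1.67 x 10^-6/K


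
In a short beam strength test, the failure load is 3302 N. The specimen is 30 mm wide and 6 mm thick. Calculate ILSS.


ILSS = 3F/(4bh) = 3*3302/(4*30*6) = 13.76 MPa

13.76 MPa


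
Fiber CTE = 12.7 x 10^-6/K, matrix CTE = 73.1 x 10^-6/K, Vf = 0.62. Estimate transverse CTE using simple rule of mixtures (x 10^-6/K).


alpha_2 = alpha_f*Vf + alpha_m*(1-Vf) = 12.7*0.62 + 73.1*0.38 = 35.7 x 10^-6/K

35.7 x 10^-6/K


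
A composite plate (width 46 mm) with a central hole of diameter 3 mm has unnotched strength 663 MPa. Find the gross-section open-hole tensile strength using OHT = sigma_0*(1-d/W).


OHT = sigma_0*(1-d/W) = 663*(1-3/46) = 619.8 MPa

619.8 MPa


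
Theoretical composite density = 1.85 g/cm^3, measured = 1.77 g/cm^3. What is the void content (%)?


Void% = (rho_theo - rho_actual)/rho_theo * 100 = (1.85 - 1.77)/1.85 * 100 = 4.32%

4.32%


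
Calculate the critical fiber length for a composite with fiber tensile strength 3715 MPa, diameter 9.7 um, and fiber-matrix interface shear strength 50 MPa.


Lc = sigma_f * d / (2 * tau_i) = 3715 * 9.7 / (2 * 50) = 360.4 um

360.4 um


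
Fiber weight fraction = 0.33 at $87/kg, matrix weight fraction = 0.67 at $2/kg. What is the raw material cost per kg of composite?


Cost = cost_f*Wf + cost_m*Wm = 87*0.33 + 2*0.67 = $30.05/kg

$30.05/kg


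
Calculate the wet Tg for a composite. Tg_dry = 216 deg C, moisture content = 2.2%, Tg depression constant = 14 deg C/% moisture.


Tg_wet = Tg_dry - k*moisture = 216 - 14*2.2 = 185.2 deg C

185.2 deg C


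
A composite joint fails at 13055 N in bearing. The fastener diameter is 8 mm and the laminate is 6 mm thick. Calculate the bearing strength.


sigma_br = F/(d*h) = 13055/(8*6) = 272.0 MPa

272.0 MPa


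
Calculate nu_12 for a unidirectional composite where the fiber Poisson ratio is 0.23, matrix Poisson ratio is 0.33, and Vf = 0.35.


nu_12 = nu_f*Vf + nu_m*(1-Vf) = 0.23*0.35 + 0.33*0.65 = 0.295

0.295


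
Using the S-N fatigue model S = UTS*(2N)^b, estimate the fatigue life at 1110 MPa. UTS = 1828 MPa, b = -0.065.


N = 0.5 * (S/UTS)^(1/b) = 0.5 * (1110/1828)^(1/-0.065) = 1076.7041 cycles

1076.7041 cycles


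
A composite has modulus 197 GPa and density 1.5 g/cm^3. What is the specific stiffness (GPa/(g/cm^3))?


Specific stiffness = E/rho = 197/1.5 = 131.3 GPa/(g/cm^3)

131.3 GPa/(g/cm^3)


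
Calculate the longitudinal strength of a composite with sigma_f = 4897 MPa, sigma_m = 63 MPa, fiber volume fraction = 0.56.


sigma_1 = sigma_f*Vf + sigma_m*(1-Vf) = 4897*0.56 + 63*0.44 = 2770.0 MPa

2770.0 MPa


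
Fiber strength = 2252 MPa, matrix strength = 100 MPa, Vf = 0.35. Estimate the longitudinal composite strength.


sigma_1 = sigma_f*Vf + sigma_m*(1-Vf) = 2252*0.35 + 100*0.65 = 853.2 MPa

853.2 MPa


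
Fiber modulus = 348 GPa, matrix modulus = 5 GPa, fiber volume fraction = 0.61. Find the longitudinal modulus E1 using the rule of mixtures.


E1 = Ef*Vf + Em*(1-Vf) = 348*0.61 + 5*0.39 = 214.23 GPa

214.23 GPa


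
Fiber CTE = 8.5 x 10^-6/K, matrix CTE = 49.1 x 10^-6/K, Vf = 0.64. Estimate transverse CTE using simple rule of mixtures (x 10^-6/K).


alpha_2 = alpha_f*Vf + alpha_m*(1-Vf) = 8.5*0.64 + 49.1*0.36 = 23.1 x 10^-6/K

23.1 x 10^-6/K


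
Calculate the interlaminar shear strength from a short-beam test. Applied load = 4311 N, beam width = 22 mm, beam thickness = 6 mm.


ILSS = 3F/(4bh) = 3*4311/(4*22*6) = 24.49 MPa

24.49 MPa


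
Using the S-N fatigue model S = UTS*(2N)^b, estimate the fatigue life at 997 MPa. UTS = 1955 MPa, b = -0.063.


N = 0.5 * (S/UTS)^(1/b) = 0.5 * (997/1955)^(1/-0.063) = 21931.0259 cycles

21931.0259 cycles


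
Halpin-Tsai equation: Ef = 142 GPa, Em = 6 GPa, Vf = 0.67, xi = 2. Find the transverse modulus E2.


eta = (Ef/Em - 1)/(Ef/Em + xi) = (23.6667 - 1)/(23.6667 + 2) = 0.8831
E2 = Em*(1+xi*eta*Vf)/(1-eta*Vf) = 32.08 GPa

32.08 GPa


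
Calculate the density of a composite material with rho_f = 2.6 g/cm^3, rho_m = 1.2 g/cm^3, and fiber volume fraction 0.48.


rho_c = rho_f*Vf + rho_m*(1-Vf) = 2.6*0.48 + 1.2*0.52 = 1.872 g/cm^3

1.872 g/cm^3


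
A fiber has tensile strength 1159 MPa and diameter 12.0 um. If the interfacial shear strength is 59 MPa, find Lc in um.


Lc = sigma_f * d / (2 * tau_i) = 1159 * 12.0 / (2 * 59) = 117.9 um

117.9 um


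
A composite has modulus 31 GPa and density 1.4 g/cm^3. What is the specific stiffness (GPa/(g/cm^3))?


Specific stiffness = E/rho = 31/1.4 = 22.1 GPa/(g/cm^3)

22.1 GPa/(g/cm^3)


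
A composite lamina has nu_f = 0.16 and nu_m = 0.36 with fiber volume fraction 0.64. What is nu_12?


nu_12 = nu_f*Vf + nu_m*(1-Vf) = 0.16*0.64 + 0.36*0.36 = 0.232

0.232


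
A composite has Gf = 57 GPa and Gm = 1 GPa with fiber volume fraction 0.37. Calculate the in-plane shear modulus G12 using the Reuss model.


1/G12 = Vf/Gf + (1-Vf)/Gm = 0.37/57 + 0.63/1
G12 = 1.57 GPa

1.57 GPa


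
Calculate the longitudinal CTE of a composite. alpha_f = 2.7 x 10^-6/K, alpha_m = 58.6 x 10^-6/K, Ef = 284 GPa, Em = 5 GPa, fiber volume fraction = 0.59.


E1 = Ef*Vf + Em*(1-Vf) = 169.61
alpha_1 = (alpha_f*Ef*Vf + alpha_m*Em*(1-Vf))/E1 = 3.38 x 10^-6/K

3.38 x 10^-6/K


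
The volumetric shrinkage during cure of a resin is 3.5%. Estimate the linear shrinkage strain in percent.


Linear shrinkage ≈ vol_shrink/3 = 3.5/3 = 1.167%

1.167%


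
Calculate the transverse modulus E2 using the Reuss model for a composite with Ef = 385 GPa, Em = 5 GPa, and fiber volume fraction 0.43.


1/E2 = Vf/Ef + (1-Vf)/Em = 0.43/385 + 0.57/5
E2 = 8.69 GPa

8.69 GPa


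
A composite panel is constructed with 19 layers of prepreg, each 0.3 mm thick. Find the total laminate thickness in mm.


h = n * t_ply = 19 * 0.3 = 5.7 mm

5.7 mm


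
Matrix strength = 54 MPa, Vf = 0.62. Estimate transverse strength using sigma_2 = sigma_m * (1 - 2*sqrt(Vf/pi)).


factor = 1 - 2*sqrt(0.62/pi) = 0.1115
sigma_2 = 54 * 0.1115 = 6.02 MPa

6.02 MPa


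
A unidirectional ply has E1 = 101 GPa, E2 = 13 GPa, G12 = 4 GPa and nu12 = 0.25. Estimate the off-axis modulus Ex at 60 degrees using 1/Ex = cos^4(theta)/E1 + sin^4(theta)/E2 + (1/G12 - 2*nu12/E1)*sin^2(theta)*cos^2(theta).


cos^4(60) = 0.0625, sin^4(60) = 0.5625, sin^2(60)*cos^2(60) = 0.1875
1/G12 - 2*nu12/E1 = 1/4 - 2*0.25/101 = 0.24505 GPa^-1
1/Ex = 0.0625/101 + 0.5625/13 + 0.24505*0.1875 = 0.0898348 GPa^-1
Ex = 11.13 GPa

11.13 GPa


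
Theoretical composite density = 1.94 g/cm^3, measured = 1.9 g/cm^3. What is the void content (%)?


Void% = (rho_theo - rho_actual)/rho_theo * 100 = (1.94 - 1.9)/1.94 * 100 = 2.06%

2.06%


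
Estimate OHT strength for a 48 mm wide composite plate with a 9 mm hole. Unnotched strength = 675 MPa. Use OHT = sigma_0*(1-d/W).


OHT = sigma_0*(1-d/W) = 675*(1-9/48) = 548.4 MPa

548.4 MPa


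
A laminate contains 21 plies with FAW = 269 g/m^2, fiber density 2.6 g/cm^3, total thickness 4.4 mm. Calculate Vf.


Vf = n * FAW / (rho_f * h * 1000) = 21 * 269 / (2.6 * 4.4 * 1000) = 0.4938

0.4938


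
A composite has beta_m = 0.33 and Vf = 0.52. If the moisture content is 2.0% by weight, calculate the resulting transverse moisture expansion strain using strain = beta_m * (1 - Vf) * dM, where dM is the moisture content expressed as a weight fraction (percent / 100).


dM = 2.0/100 = 0.02
strain = beta_m * (1-Vf) * dM = 0.33 * 0.48 * 0.02 = 0.003168

0.003168


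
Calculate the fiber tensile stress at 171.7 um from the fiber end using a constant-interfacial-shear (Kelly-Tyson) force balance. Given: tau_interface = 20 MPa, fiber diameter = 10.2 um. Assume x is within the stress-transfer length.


Force balance: sigma_f * (pi*d^2/4) = tau * (pi*d) * x  ->  sigma_f = 4 * tau * x / d
sigma_f = 4 * 20 * 171.7 / 10.2 = 1346.7 MPa

1346.7 MPa


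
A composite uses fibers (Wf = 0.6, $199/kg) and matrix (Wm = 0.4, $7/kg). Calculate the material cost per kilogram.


Cost = cost_f*Wf + cost_m*Wm = 199*0.6 + 7*0.4 = $122.2/kg

$122.2/kg


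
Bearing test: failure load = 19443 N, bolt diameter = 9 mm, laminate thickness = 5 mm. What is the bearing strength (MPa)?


sigma_br = F/(d*h) = 19443/(9*5) = 432.1 MPa

432.1 MPa


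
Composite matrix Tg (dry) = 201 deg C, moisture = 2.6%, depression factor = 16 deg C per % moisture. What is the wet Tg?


Tg_wet = Tg_dry - k*moisture = 201 - 16*2.6 = 159.4 deg C

159.4 deg C


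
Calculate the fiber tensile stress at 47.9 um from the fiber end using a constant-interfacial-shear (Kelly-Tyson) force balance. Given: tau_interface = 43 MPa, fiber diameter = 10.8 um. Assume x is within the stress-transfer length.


Force balance: sigma_f * (pi*d^2/4) = tau * (pi*d) * x  ->  sigma_f = 4 * tau * x / d
sigma_f = 4 * 43 * 47.9 / 10.8 = 762.9 MPa

762.9 MPa


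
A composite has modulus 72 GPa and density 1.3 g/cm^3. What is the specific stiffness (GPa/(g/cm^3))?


Specific stiffness = E/rho = 72/1.3 = 55.4 GPa/(g/cm^3)

55.4 GPa/(g/cm^3)


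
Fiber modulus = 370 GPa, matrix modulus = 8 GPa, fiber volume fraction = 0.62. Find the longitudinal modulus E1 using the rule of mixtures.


E1 = Ef*Vf + Em*(1-Vf) = 370*0.62 + 8*0.38 = 232.44 GPa

232.44 GPa


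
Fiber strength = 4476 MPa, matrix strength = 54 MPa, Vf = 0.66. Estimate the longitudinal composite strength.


sigma_1 = sigma_f*Vf + sigma_m*(1-Vf) = 4476*0.66 + 54*0.34 = 2972.5 MPa

2972.5 MPa


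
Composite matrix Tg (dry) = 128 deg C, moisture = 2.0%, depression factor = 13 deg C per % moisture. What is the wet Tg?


Tg_wet = Tg_dry - k*moisture = 128 - 13*2.0 = 102.0 deg C

102.0 deg C


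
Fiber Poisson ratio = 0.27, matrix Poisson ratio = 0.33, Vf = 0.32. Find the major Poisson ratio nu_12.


nu_12 = nu_f*Vf + nu_m*(1-Vf) = 0.27*0.32 + 0.33*0.68 = 0.3108

0.3108


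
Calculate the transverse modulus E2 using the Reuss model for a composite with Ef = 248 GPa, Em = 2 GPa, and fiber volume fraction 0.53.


1/E2 = Vf/Ef + (1-Vf)/Em = 0.53/248 + 0.47/2
E2 = 4.22 GPa

4.22 GPa


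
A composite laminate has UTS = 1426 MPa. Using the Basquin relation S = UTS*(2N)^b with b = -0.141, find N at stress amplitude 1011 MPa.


N = 0.5 * (S/UTS)^(1/b) = 0.5 * (1011/1426)^(1/-0.141) = 5.7322 cycles

5.7322 cycles


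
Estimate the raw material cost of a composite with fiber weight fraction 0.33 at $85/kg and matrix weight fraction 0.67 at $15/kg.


Cost = cost_f*Wf + cost_m*Wm = 85*0.33 + 15*0.67 = $38.1/kg

$38.1/kg
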